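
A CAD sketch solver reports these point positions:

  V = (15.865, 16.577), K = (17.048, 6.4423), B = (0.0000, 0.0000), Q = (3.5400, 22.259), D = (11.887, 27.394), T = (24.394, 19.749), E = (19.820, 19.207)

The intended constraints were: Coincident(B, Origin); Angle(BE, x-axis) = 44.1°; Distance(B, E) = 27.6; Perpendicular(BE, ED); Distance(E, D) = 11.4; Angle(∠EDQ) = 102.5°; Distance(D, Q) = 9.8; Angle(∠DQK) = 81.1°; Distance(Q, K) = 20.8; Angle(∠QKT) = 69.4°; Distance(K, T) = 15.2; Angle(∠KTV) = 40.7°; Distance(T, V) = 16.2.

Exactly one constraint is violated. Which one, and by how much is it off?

Distance(T, V) = 16.2 — off by 7.10.

B = (0.00, 0.00) ✓; BE at 44.10° ✓; |BE| = 27.60 ✓; ∠(BE, ED) = 90.00° ✓; |ED| = 11.40 ✓; ∠EDQ = 102.5° ✓; |DQ| = 9.800 ✓; ∠DQK = 81.10° ✓; |QK| = 20.80 ✓; ∠QKT = 69.40° ✓; |KT| = 15.20 ✓; ∠KTV = 40.70° ✓; |TV| = 9.100 ✗.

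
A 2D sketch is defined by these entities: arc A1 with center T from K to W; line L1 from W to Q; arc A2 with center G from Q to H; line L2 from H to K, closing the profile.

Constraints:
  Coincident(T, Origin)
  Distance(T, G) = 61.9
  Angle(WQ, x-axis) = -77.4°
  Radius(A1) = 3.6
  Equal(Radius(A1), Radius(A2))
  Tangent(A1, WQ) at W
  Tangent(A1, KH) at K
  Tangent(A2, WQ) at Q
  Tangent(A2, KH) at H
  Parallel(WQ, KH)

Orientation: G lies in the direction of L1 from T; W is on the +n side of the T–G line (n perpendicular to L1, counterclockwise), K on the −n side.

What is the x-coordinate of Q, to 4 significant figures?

17.02

The slot axis is L1's direction at -77.4°, so u = (cos -77.4°, sin -77.4°) = (0.2181, -0.9759) and n = (−sin -77.4°, cos -77.4°) = (0.9759, 0.2181). T is at the origin and G lies 61.9 along u from T, so G = 61.9·u = (13.50, -60.41). Tangency of A1 to both parallel lines with radius 3.6 puts W and K at T ± 3.6·n: W = (3.513, 0.7853), K = (-3.513, -0.7853). Equal radii place Q and H the same way about G: Q = G + 3.6·n = (17.02, -59.62), H = G − 3.6·n = (9.990, -61.19). So Q.x = 17.02.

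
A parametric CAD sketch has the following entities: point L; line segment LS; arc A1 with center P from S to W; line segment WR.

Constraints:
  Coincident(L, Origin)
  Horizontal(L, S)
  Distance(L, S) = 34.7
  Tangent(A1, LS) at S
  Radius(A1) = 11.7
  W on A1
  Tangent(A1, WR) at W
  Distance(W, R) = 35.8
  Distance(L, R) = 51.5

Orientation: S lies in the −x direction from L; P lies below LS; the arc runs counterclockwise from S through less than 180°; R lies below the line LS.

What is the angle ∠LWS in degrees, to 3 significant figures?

41.0°

Checks: |PS| = 11.70 ✓; |PW| = 11.70 ✓; ∠(PW, WR) = 90.00° ✓; |WR| = 35.80 ✓; |LR| = 51.50 ✓.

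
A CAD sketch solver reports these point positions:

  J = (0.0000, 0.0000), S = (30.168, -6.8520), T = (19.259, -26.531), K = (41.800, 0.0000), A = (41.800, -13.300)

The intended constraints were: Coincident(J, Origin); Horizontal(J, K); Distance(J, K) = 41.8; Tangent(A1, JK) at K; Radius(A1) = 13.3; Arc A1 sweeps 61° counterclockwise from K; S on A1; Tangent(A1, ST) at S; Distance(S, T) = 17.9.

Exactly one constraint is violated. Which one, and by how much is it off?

Distance(S, T) = 17.9 — off by 4.60.

J = (0.00, 0.00) ✓; J.y = 0.00, K.y = 0.00 ✓; |JK| = 41.80 ✓; ∠(AK, KJ) = 90.00° ✓; |AK| = 13.30 ✓; bearing(A→S) − bearing(A→K) = 61.00° ✓; |AS| = 13.30 ✓; ∠(AS, ST) = 90.00° ✓; |ST| = 22.50 ✗.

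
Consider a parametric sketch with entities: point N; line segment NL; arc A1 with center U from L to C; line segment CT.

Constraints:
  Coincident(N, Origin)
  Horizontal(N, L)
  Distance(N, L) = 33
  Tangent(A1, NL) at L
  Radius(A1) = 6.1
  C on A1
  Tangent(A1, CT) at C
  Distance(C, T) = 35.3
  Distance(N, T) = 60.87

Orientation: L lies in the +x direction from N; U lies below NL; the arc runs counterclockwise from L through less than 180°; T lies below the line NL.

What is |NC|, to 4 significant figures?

29.35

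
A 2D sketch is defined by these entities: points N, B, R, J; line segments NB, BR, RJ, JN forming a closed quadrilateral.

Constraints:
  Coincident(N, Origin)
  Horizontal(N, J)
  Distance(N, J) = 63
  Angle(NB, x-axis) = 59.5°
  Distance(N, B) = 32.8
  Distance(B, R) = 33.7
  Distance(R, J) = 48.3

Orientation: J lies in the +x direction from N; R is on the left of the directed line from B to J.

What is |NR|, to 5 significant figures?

64.317

Checks: |BR| = 33.70 ✓; |RJ| = 48.30 ✓.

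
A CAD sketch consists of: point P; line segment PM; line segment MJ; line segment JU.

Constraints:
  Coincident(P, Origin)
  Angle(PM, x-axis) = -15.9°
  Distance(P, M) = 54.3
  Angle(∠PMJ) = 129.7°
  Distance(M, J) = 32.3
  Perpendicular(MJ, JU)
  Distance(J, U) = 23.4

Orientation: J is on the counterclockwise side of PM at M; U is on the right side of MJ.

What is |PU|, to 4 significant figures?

93.46

P is at the origin; PM runs at -15.9° with length 54.3, so M = 54.3·(cos -15.9°, sin -15.9°) = (52.22, -14.88). ∠PMJ = 129.7°, so MJ runs at -15.9° + (180° − 129.7°) = 34.40° from the x-axis; with |MJ| = 32.3, J = M + 32.3·(cos 34.40°, sin 34.40°) = (78.87, 3.372). The perpendicularity gives JU at right angles to MJ; with |JU| = 23.4 on the right of MJ, U = J + 23.4·(0.5650, -0.8251) = (92.09, -15.94). Then |PU| = |U − P| = 93.46.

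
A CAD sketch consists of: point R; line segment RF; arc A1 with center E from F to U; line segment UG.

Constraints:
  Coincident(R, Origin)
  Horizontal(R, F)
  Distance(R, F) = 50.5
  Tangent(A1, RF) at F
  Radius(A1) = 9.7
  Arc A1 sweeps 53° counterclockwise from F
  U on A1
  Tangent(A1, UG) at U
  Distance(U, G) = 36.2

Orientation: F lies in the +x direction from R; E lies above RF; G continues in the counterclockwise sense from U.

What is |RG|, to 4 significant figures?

86.48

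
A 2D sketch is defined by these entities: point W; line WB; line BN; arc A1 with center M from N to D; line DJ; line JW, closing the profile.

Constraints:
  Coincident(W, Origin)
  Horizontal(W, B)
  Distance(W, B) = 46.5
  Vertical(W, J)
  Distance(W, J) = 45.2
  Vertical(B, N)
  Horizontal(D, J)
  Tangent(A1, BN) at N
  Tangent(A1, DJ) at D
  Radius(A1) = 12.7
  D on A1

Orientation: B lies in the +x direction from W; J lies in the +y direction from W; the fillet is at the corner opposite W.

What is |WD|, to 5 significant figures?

56.440

W is at the origin; W and B share the same y with |WB| = 46.5 and B on the +x side, so B = (46.500, 0.0000). W and J share the same x with |WJ| = 45.2 and J on the +y side, so J = (0.0000, 45.200). The virtual corner opposite W is at (46.500, 45.200). Tangency of A1 to BN means the radius MN is perpendicular to BN and A1 meets DJ tangentially, so MD is at right angles to DJ, with radius 12.7, so the center M sits 12.7 in from both sides at M = (33.800, 32.500). That places the tangent points at N = (46.500, 32.500) on BN and D = (33.800, 45.200) on DJ. Then |WD| = |D − W| = 56.440.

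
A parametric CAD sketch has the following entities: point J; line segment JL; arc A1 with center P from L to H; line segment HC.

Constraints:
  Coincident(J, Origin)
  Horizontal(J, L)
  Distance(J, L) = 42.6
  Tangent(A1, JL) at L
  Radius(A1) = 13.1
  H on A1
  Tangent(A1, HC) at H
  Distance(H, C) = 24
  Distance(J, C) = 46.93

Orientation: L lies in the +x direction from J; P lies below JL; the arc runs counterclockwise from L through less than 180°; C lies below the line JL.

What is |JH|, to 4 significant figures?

32.18

Checks: J = (0.00, 0.00) ✓; J.y = 0.00, L.y = 0.00 ✓; |PH| = 13.10 ✓; ∠(PH, HC) = 90.00° ✓; |HC| = 24.00 ✓; |JC| = 46.93 ✓.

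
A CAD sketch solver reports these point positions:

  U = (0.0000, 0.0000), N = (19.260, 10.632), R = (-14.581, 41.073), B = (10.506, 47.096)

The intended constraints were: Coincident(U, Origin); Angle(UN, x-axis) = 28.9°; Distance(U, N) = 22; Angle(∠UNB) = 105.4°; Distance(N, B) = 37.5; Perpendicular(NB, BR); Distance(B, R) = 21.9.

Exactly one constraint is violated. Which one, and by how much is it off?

Distance(B, R) = 21.9 — off by 3.90.

U = (0.00, 0.00) ✓; UN at 28.90° ✓; |UN| = 22.00 ✓; ∠UNB = 105.4° ✓; |NB| = 37.50 ✓; ∠(NB, BR) = 90.00° ✓; |BR| = 25.80 ✗.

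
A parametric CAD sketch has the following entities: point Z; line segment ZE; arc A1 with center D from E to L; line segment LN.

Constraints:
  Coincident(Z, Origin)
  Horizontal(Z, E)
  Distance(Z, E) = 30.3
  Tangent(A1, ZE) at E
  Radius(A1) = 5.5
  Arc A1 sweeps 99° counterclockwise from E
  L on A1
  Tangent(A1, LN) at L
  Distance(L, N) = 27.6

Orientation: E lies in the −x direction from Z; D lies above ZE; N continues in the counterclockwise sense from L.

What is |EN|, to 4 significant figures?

33.64

Z is at the origin; Z and E share the same y with |ZE| = 30.3 and E on the −x side, so E = (-30.30, 0.000). A1 meets ZE tangentially, so DE is at right angles to ZE, so D = E + (0, 5.5) = (-30.30, 5.500). On A1, E sits at bearing -90° from D; a 99° counterclockwise sweep puts L at bearing 9°, so L = D + 5.5·(cos 9°, sin 9°) = (-24.87, 6.360). Tangency of A1 to LN means the radius DL is perpendicular to LN, so LN runs along (−sin 9°, cos 9°); with |LN| = 27.6, N = (-29.19, 33.62). Then |EN| = |N − E| = 33.64.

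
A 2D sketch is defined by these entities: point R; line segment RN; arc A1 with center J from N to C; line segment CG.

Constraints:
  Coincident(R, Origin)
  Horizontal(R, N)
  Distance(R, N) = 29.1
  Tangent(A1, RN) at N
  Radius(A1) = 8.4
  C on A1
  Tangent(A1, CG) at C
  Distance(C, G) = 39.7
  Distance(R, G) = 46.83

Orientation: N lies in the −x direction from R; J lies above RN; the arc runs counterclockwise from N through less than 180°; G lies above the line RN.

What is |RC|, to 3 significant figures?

21.9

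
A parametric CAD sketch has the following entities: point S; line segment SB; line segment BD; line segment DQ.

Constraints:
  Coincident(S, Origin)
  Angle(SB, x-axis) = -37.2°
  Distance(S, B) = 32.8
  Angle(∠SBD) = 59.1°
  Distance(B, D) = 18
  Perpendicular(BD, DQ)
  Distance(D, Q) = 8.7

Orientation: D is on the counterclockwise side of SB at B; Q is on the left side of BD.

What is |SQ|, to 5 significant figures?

19.479

∠SBD = 59.1°, so BD runs at -37.2° + (180° − 59.1°) = 83.700° from the x-axis; with |BD| = 18.0, D = B + 18.0·(cos 83.700°, sin 83.700°) = (28.101, -1.9396). BD ⟂ DQ; with |DQ| = 8.7 on the left of BD, Q = D + 8.7·(-0.99396, 0.10973) = (19.454, -0.98487). Then |SQ| = |Q − S| = 19.479.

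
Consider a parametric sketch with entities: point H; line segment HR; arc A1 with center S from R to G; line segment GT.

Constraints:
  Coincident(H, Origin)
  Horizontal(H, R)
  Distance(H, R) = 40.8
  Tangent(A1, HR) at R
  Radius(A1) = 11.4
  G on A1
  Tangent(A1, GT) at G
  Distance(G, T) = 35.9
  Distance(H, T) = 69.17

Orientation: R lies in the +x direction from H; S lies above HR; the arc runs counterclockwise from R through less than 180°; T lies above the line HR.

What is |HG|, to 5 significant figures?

53.570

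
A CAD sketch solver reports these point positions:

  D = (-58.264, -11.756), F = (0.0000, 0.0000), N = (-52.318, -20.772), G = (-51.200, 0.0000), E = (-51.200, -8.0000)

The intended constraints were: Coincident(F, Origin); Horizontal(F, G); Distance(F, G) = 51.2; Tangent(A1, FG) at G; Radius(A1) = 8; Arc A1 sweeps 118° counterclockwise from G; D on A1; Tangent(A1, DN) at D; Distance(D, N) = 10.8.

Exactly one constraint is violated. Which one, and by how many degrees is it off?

Tangent(A1, DN) at D — off by 5.40°.

F = (0.00, 0.00) ✓; F.y = 0.00, G.y = 0.00 ✓; |FG| = 51.20 ✓; ∠(EG, GF) = 90.00° ✓; |EG| = 8.000 ✓; bearing(E→D) − bearing(E→G) = 118.0° ✓; |ED| = 8.000 ✓; ∠(ED, DN) = 84.60° ✗; |DN| = 10.80 ✓.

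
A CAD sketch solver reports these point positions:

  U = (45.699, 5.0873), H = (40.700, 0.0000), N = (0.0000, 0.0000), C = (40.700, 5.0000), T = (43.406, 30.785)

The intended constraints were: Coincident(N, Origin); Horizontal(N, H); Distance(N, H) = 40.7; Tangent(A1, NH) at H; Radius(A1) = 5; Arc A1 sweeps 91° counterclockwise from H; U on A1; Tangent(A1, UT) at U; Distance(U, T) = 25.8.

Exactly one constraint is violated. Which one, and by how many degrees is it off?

Tangent(A1, UT) at U — off by 4.10°.

N = (0.00, 0.00) ✓; N.y = 0.00, H.y = 0.00 ✓; |NH| = 40.70 ✓; ∠(CH, HN) = 90.00° ✓; |CH| = 5.000 ✓; bearing(C→U) − bearing(C→H) = 91.00° ✓; |CU| = 5.000 ✓; ∠(CU, UT) = 85.90° ✗; |UT| = 25.80 ✓.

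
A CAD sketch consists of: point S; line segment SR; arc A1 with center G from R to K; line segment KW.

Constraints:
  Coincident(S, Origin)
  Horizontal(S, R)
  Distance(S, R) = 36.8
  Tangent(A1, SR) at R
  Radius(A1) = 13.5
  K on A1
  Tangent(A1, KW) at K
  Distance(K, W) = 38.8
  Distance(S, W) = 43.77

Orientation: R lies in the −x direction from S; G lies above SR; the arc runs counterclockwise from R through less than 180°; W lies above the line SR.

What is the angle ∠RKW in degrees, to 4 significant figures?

147.5°

Checks: |GK| = 13.50 ✓; ∠(GK, KW) = 90.00° ✓; |KW| = 38.80 ✓; |SW| = 43.77 ✓.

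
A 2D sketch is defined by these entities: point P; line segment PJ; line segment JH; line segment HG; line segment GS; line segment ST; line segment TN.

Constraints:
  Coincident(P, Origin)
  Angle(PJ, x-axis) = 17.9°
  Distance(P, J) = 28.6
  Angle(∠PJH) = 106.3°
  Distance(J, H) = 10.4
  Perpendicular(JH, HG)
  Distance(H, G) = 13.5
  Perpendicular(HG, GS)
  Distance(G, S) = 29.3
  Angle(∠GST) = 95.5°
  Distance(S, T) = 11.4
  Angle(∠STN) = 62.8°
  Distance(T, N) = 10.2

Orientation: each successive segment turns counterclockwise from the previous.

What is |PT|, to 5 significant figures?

27.985

HG is perpendicular to GS, so GS runs at -88.400°; with |GS| = 29.3, S = (14.249, -10.479). ∠GST = 95.5° gives ST at -3.9000° from the x-axis; with |ST| = 11.4, T = (25.622, -11.255). Then |PT| = |T − P| = 27.985.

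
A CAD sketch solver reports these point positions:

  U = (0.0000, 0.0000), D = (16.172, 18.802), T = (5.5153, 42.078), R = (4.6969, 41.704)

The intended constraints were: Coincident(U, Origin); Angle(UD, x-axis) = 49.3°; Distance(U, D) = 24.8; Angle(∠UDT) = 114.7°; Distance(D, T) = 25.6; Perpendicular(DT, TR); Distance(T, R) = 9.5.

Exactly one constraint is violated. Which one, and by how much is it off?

Distance(T, R) = 9.5 — off by 8.60.

U = (0.00, 0.00) ✓; UD at 49.30° ✓; |UD| = 24.80 ✓; ∠UDT = 114.7° ✓; |DT| = 25.60 ✓; ∠(DT, TR) = 89.96° ✓; |TR| = 0.8998 ✗.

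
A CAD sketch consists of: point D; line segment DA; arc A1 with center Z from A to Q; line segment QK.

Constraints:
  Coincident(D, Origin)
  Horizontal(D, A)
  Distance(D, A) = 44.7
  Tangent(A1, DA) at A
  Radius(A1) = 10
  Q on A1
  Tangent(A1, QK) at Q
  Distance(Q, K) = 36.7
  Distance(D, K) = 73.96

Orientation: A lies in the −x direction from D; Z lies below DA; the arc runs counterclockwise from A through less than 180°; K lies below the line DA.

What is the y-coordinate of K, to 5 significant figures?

-45.529

Checks: |ZQ| = 10.00 ✓; ∠(ZQ, QK) = 90.00° ✓; |QK| = 36.70 ✓; |DK| = 73.96 ✓.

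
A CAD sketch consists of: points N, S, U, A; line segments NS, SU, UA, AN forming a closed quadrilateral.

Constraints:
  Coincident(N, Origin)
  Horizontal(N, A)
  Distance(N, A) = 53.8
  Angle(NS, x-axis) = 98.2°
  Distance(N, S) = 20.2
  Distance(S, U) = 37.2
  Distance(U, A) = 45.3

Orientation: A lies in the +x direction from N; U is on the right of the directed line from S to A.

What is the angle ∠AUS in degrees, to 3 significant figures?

93.0°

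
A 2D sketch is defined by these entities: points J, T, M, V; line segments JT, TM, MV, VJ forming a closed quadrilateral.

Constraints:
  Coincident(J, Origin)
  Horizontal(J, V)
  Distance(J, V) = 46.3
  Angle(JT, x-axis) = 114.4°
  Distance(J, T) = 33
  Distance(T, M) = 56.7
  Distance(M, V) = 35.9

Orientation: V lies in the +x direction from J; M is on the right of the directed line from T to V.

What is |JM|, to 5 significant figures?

24.217

Checks: |TM| = 56.70 ✓; |MV| = 35.90 ✓.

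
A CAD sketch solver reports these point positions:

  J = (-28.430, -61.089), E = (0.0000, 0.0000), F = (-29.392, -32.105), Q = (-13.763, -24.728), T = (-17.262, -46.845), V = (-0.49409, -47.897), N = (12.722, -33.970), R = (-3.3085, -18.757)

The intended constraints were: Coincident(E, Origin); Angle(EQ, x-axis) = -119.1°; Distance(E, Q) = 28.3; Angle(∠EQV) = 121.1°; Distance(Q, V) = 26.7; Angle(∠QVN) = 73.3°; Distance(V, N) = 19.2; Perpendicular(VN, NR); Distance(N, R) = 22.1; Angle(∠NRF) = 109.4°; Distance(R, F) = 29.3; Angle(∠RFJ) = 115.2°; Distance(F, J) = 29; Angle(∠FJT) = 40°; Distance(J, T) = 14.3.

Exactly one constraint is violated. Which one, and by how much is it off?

Distance(J, T) = 14.3 — off by 3.80.

E = (0.00, 0.00) ✓; EQ at -119.1° ✓; |EQ| = 28.30 ✓; ∠EQV = 121.1° ✓; |QV| = 26.70 ✓; ∠QVN = 73.30° ✓; |VN| = 19.20 ✓; ∠(VN, NR) = 90.00° ✓; |NR| = 22.10 ✓; ∠NRF = 109.4° ✓; |RF| = 29.30 ✓; ∠RFJ = 115.2° ✓; |FJ| = 29.00 ✓; ∠FJT = 40.00° ✓; |JT| = 18.10 ✗.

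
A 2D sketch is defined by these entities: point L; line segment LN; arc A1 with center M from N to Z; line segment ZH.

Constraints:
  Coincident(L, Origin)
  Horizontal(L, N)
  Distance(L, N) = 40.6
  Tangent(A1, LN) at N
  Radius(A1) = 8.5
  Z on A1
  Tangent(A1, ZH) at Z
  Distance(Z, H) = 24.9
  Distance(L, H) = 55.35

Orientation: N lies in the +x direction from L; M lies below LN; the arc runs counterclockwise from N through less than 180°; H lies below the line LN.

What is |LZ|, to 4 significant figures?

34.98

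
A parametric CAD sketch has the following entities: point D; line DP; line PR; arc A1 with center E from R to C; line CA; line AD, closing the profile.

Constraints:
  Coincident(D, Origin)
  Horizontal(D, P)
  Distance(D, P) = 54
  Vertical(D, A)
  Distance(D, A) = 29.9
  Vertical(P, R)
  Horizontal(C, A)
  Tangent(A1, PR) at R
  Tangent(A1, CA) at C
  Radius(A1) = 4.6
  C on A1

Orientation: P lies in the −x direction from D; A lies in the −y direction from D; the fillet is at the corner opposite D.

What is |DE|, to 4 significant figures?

55.50

D and A share the same x with |DA| = 29.9 and A on the −y side, so A = (0.000, -29.90). The virtual corner opposite D is at (-54.00, -29.90). The tangent condition forces ER to be normal to PR and A1 meets CA tangentially, so EC is at right angles to CA, with radius 4.6, so the center E sits 4.6 in from both sides at E = (-49.40, -25.30). Then |DE| = |E − D| = 55.50.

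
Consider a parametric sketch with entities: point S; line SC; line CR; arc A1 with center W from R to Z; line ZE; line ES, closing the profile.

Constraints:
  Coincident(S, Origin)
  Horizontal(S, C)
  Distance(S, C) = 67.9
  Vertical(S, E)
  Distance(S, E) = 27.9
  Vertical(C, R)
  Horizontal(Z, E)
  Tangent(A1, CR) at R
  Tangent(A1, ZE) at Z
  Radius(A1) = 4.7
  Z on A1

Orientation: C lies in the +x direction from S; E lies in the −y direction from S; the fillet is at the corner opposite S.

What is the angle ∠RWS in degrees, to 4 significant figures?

159.8°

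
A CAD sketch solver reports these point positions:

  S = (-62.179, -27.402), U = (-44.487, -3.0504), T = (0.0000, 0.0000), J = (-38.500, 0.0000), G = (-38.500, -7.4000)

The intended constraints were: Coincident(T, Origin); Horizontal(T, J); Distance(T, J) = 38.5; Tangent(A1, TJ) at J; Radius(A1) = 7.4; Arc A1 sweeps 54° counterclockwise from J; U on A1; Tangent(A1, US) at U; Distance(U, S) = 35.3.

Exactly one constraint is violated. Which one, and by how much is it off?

Distance(U, S) = 35.3 — off by 5.20.

T = (0.00, 0.00) ✓; T.y = 0.00, J.y = 0.00 ✓; |TJ| = 38.50 ✓; ∠(GJ, JT) = 90.00° ✓; |GJ| = 7.400 ✓; bearing(G→U) − bearing(G→J) = 54.00° ✓; |GU| = 7.400 ✓; ∠(GU, US) = 90.00° ✓; |US| = 30.10 ✗.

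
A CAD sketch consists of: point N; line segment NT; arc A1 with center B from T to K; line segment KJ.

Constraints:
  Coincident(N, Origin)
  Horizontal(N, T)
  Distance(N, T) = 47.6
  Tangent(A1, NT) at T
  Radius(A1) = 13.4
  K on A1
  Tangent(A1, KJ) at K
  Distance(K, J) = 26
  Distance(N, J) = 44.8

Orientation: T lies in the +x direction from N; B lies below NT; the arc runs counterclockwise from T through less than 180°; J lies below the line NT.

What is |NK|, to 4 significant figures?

36.05

N is at the origin; N and T share the same y with |NT| = 47.6 and T on the +x side, so T = (47.60, 0.000). Tangency of A1 to NT means the radius BT is perpendicular to NT, so B = T + (0, -13.4) = (47.60, -13.40). Since BK ⟂ KJ (tangency), |BJ| = √(13.4² + 26.0²) = 29.25 regardless of where K sits on A1. So J lies on both circle(N, 44.8) and circle(B, 29.25); the below-NT intersection is J = (27.92, -35.04). K is the foot of the tangent from J: K = (34.66, -9.926).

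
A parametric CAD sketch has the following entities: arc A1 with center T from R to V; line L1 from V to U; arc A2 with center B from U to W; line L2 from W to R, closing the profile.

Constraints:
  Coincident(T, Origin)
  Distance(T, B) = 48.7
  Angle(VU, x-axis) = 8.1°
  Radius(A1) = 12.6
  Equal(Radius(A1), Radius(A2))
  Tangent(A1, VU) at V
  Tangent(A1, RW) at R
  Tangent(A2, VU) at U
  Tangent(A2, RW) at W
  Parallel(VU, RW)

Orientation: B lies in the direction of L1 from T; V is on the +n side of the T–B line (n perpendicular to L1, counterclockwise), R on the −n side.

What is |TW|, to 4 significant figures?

50.30

Tangency of A1 to both parallel lines with radius 12.6 puts V and R at T ± 12.6·n: V = (-1.775, 12.47), R = (1.775, -12.47). Equal radii place U and W the same way about B: U = B + 12.6·n = (46.44, 19.34), W = B − 12.6·n = (49.99, -5.612). Then |TW| = |W − T| = 50.30.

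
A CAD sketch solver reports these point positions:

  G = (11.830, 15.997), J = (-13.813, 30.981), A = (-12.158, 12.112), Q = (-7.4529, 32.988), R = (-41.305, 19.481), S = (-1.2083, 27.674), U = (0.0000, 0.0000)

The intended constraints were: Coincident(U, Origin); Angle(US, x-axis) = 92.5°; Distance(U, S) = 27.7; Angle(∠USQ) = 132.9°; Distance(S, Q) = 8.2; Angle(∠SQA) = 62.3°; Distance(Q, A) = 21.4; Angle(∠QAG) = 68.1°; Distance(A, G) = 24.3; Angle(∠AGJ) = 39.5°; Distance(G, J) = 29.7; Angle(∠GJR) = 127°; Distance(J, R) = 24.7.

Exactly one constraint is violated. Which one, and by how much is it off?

Distance(J, R) = 24.7 — off by 5.10.

U = (0.00, 0.00) ✓; US at 92.50° ✓; |US| = 27.70 ✓; ∠USQ = 132.9° ✓; |SQ| = 8.200 ✓; ∠SQA = 62.30° ✓; |QA| = 21.40 ✓; ∠QAG = 68.10° ✓; |AG| = 24.30 ✓; ∠AGJ = 39.50° ✓; |GJ| = 29.70 ✓; ∠GJR = 127.0° ✓; |JR| = 29.80 ✗.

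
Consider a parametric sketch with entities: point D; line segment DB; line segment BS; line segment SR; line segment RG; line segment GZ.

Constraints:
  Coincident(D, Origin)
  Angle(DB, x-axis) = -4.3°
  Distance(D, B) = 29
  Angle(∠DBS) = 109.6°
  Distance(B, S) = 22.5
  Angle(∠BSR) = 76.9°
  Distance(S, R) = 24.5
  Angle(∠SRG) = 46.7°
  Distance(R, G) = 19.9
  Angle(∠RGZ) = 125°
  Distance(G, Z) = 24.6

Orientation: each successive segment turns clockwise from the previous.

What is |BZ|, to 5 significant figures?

21.592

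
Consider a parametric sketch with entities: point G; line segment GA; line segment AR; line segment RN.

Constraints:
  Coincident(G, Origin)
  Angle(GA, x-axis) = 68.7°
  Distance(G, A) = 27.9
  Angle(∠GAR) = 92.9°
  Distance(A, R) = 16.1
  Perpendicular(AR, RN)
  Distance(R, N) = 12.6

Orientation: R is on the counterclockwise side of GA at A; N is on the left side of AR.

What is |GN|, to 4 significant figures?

23.23

G is at the origin; GA runs at 68.7° with length 27.9, so A = 27.9·(cos 68.7°, sin 68.7°) = (10.13, 25.99). ∠GAR = 92.9°, so AR runs at 68.7° + (180° − 92.9°) = 155.8° from the x-axis; with |AR| = 16.1, R = A + 16.1·(cos 155.8°, sin 155.8°) = (-4.550, 32.59). AR ⟂ RN; with |RN| = 12.6 on the left of AR, N = R + 12.6·(-0.4099, -0.9121) = (-9.715, 21.10). Then |GN| = |N − G| = 23.23.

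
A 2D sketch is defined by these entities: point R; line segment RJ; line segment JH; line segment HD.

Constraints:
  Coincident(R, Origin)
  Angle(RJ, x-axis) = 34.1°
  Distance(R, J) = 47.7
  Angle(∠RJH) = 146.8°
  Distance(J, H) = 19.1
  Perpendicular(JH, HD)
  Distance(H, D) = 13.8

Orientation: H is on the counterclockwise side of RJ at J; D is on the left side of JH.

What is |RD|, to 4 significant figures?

60.29

R is at the origin; RJ runs at 34.1° with length 47.7, so J = 47.7·(cos 34.1°, sin 34.1°) = (39.50, 26.74). ∠RJH = 146.8°, so JH runs at 34.1° + (180° − 146.8°) = 67.30° from the x-axis; with |JH| = 19.1, H = J + 19.1·(cos 67.30°, sin 67.30°) = (46.87, 44.36). JH is perpendicular to HD; with |HD| = 13.8 on the left of JH, D = H + 13.8·(-0.9225, 0.3859) = (34.14, 49.69). Then |RD| = |D − R| = 60.29.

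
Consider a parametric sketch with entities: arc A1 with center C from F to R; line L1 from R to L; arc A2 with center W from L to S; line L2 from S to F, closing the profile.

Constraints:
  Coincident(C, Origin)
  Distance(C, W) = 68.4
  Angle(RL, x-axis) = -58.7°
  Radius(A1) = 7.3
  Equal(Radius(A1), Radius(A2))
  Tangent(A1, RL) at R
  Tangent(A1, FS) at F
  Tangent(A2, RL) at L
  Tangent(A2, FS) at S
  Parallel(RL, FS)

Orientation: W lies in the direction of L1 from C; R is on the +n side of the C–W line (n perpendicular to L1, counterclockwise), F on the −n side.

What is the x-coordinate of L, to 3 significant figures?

41.8

Tangency of A1 to both parallel lines with radius 7.3 puts R and F at C ± 7.3·n: R = (6.24, 3.79), F = (-6.24, -3.79). Equal radii place L and S the same way about W: L = W + 7.3·n = (41.8, -54.7), S = W − 7.3·n = (29.3, -62.2). So L.x = 41.8.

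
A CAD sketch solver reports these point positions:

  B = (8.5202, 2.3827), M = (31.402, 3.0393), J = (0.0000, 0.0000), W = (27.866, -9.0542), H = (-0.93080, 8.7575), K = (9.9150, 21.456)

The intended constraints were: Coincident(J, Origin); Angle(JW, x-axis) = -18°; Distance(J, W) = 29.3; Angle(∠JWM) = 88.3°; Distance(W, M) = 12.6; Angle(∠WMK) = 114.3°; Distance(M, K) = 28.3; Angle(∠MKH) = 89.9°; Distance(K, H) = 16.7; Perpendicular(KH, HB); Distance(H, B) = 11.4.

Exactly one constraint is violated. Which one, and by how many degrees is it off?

Perpendicular(KH, HB) — off by 6.50°.

J = (0.00, 0.00) ✓; JW at -18.00° ✓; |JW| = 29.30 ✓; ∠JWM = 88.30° ✓; |WM| = 12.60 ✓; ∠WMK = 114.3° ✓; |MK| = 28.30 ✓; ∠MKH = 89.90° ✓; |KH| = 16.70 ✓; ∠(KH, HB) = 96.50° ✗; |HB| = 11.40 ✓.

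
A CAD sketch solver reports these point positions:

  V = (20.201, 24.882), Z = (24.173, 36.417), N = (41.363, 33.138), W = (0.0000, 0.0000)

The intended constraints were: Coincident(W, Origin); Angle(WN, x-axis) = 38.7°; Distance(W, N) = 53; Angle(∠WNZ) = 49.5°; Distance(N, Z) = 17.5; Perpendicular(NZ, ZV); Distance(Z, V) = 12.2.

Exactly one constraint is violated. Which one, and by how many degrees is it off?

Perpendicular(NZ, ZV) — off by 8.20°.

W = (0.00, 0.00) ✓; WN at 38.70° ✓; |WN| = 53.00 ✓; ∠WNZ = 49.50° ✓; |NZ| = 17.50 ✓; ∠(NZ, ZV) = 81.80° ✗; |ZV| = 12.20 ✓.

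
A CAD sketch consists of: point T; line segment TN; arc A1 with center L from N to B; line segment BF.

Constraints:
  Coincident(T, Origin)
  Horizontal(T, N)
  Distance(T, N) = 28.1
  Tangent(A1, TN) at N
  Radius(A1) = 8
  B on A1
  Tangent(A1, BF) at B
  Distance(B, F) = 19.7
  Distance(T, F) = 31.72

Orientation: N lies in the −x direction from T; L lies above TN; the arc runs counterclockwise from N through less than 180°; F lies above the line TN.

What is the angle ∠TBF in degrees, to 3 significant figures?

101°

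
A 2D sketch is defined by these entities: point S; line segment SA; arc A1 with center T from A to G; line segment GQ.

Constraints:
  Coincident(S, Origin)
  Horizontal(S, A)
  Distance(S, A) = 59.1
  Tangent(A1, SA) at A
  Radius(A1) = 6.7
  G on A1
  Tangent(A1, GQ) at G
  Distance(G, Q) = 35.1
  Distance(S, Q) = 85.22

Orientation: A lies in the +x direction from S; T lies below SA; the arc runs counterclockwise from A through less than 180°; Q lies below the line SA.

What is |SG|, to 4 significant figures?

55.03

Checks: |TG| = 6.700 ✓; ∠(TG, GQ) = 90.00° ✓; |GQ| = 35.10 ✓; |SQ| = 85.22 ✓.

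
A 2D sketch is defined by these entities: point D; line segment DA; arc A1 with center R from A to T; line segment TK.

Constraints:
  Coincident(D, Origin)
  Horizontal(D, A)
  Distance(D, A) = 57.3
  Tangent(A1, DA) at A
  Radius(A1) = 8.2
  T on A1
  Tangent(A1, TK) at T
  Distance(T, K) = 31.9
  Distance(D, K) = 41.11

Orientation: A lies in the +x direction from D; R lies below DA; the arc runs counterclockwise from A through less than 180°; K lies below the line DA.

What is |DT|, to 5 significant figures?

51.084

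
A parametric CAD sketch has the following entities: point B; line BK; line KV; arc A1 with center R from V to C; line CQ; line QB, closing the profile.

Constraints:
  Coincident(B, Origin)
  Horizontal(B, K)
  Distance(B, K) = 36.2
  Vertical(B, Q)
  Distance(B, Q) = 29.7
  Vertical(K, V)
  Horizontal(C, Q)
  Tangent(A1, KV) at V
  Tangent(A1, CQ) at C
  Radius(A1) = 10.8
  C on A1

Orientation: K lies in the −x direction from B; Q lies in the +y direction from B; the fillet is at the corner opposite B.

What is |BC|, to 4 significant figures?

39.08

The virtual corner opposite B is at (-36.20, 29.70). Since A1 is tangent to KV there, RV ⟂ KV and since A1 is tangent to CQ there, RC ⟂ CQ, with radius 10.8, so the center R sits 10.8 in from both sides at R = (-25.40, 18.90). That places the tangent points at V = (-36.20, 18.90) on KV and C = (-25.40, 29.70) on CQ. Then |BC| = |C − B| = 39.08.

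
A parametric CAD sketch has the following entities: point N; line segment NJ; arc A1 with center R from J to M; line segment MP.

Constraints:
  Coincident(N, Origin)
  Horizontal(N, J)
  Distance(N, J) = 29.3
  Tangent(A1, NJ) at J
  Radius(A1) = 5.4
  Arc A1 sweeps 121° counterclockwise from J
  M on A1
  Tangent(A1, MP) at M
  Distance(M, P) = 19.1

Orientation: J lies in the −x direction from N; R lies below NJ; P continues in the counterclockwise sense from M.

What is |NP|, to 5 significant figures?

34.398

N is at the origin; N and J share the same y with |NJ| = 29.3 and J on the −x side, so J = (-29.300, 0.0000). Since A1 is tangent to NJ there, RJ ⟂ NJ, so R = J + (0, -5.4) = (-29.300, -5.4000). On A1, J sits at bearing 90° from R; a 121° counterclockwise sweep puts M at bearing 211°, so M = R + 5.4·(cos 211°, sin 211°) = (-33.929, -8.1812). Tangency of A1 to MP means the radius RM is perpendicular to MP, so MP runs along (−sin 211°, cos 211°); with |MP| = 19.1, P = (-24.091, -24.553). Then |NP| = |P − N| = 34.398.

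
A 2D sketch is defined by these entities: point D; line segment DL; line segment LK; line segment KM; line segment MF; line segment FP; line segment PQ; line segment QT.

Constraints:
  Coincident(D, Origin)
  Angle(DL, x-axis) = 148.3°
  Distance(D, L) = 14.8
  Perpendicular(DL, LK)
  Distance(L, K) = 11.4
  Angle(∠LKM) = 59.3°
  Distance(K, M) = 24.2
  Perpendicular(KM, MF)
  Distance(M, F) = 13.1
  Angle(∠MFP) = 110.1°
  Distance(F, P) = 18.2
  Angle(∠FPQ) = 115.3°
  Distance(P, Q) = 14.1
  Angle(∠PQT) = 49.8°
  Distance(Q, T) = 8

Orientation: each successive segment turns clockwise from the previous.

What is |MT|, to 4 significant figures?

21.06

D is at the origin; DL runs at 148.3° with length 14.8, so L = (-12.59, 7.777). The perpendicularity gives LK at right angles to DL, so LK runs at 58.30°; with |LK| = 11.4, K = (-6.602, 17.48). ∠LKM = 59.3° gives KM at -62.40° from the x-axis; with |KM| = 24.2, M = (4.610, -3.970). The perpendicularity gives MF at right angles to KM, so MF runs at -152.4°; with |MF| = 13.1, F = (-6.999, -10.04). ∠MFP = 110.1° gives FP at 137.7° from the x-axis; with |FP| = 18.2, P = (-20.46, 2.210). ∠FPQ = 115.3° gives PQ at 73.00° from the x-axis; with |PQ| = 14.1, Q = (-16.34, 15.69). ∠PQT = 49.8° gives QT at -57.20° from the x-axis; with |QT| = 8.0, T = (-12.00, 8.969). Then |MT| = |T − M| = 21.06.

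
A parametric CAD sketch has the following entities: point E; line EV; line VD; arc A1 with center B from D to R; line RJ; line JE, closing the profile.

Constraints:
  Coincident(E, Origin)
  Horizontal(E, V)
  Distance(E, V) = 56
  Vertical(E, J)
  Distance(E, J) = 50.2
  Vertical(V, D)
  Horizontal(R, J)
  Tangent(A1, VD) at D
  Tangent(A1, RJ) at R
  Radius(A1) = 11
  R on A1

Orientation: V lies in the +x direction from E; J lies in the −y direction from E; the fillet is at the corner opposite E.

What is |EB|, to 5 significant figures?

59.679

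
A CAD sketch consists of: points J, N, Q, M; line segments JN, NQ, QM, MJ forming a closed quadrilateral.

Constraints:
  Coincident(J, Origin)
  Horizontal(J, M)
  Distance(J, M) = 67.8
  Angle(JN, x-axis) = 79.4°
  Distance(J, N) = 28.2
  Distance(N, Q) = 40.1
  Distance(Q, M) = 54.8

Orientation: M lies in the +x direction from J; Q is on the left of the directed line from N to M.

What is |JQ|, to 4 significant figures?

62.07

Checks: |NQ| = 40.10 ✓; |QM| = 54.80 ✓.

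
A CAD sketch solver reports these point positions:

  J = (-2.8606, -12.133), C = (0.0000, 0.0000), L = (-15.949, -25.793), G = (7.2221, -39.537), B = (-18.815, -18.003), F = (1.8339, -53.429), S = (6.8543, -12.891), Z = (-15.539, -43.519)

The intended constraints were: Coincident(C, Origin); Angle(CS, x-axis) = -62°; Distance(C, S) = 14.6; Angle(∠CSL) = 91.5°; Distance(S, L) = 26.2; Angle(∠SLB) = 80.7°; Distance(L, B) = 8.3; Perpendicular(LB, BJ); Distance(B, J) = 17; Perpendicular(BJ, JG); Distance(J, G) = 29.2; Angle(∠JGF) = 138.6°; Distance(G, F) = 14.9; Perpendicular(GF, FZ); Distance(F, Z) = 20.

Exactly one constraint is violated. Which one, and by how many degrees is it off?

Perpendicular(GF, FZ) — off by 8.50°.

C = (0.00, 0.00) ✓; CS at -62.00° ✓; |CS| = 14.60 ✓; ∠CSL = 91.50° ✓; |SL| = 26.20 ✓; ∠SLB = 80.70° ✓; |LB| = 8.300 ✓; ∠(LB, BJ) = 90.00° ✓; |BJ| = 17.00 ✓; ∠(BJ, JG) = 90.00° ✓; |JG| = 29.20 ✓; ∠JGF = 138.6° ✓; |GF| = 14.90 ✓; ∠(GF, FZ) = 98.50° ✗; |FZ| = 20.00 ✓.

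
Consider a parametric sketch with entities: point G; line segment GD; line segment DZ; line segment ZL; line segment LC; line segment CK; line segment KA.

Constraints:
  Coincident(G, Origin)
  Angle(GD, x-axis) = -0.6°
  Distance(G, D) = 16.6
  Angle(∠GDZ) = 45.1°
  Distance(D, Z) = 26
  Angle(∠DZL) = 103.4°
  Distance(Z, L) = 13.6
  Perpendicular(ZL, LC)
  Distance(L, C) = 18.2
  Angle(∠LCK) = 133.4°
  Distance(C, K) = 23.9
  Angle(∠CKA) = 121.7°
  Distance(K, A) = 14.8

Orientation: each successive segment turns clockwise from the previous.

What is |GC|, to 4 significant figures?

5.696

∠DZL = 103.4° gives ZL at 147.9° from the x-axis; with |ZL| = 13.6, L = (-13.47, -11.17). ZL ⟂ LC, so LC runs at 57.90°; with |LC| = 18.2, C = (-3.795, 4.247). Then |GC| = |C − G| = 5.696.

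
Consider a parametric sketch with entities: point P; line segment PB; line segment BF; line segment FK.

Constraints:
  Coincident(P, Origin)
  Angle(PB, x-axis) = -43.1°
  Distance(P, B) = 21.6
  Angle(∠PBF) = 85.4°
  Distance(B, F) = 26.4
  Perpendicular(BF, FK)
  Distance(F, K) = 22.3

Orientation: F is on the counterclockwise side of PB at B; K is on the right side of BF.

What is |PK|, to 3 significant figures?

50.3

P is at the origin; PB runs at -43.1° with length 21.6, so B = 21.6·(cos -43.1°, sin -43.1°) = (15.8, -14.8). ∠PBF = 85.4°, so BF runs at -43.1° + (180° − 85.4°) = 51.5° from the x-axis; with |BF| = 26.4, F = B + 26.4·(cos 51.5°, sin 51.5°) = (32.2, 5.90). The perpendicularity gives FK at right angles to BF; with |FK| = 22.3 on the right of BF, K = F + 22.3·(0.783, -0.623) = (49.7, -7.98). Then |PK| = |K − P| = 50.3.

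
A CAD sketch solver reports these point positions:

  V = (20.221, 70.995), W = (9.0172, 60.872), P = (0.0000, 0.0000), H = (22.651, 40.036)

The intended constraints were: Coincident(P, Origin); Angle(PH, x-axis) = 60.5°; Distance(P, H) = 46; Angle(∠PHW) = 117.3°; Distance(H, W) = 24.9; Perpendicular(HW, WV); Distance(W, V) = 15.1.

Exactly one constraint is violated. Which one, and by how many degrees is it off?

Perpendicular(HW, WV) — off by 8.90°.

P = (0.00, 0.00) ✓; PH at 60.50° ✓; |PH| = 46.00 ✓; ∠PHW = 117.3° ✓; |HW| = 24.90 ✓; ∠(HW, WV) = 81.10° ✗; |WV| = 15.10 ✓.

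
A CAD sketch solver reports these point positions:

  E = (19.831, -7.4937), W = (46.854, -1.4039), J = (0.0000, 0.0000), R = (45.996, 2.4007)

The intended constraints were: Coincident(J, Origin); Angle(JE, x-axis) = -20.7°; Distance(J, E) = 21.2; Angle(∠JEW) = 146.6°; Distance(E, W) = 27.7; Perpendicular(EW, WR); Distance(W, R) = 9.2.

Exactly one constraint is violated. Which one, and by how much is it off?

Distance(W, R) = 9.2 — off by 5.30.

J = (0.00, 0.00) ✓; JE at -20.70° ✓; |JE| = 21.20 ✓; ∠JEW = 146.6° ✓; |EW| = 27.70 ✓; ∠(EW, WR) = 90.01° ✓; |WR| = 3.900 ✗.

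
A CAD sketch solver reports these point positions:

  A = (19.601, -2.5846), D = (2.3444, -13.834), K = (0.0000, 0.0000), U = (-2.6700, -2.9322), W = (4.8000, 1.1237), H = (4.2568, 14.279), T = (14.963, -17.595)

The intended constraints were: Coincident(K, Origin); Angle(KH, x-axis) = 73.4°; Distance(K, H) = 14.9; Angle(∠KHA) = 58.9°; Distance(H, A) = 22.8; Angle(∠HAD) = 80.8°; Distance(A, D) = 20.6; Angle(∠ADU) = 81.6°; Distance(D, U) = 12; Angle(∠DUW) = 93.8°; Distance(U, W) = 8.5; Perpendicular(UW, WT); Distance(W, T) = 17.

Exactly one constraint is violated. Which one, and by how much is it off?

Distance(W, T) = 17 — off by 4.30.

K = (0.00, 0.00) ✓; KH at 73.40° ✓; |KH| = 14.90 ✓; ∠KHA = 58.90° ✓; |HA| = 22.80 ✓; ∠HAD = 80.80° ✓; |AD| = 20.60 ✓; ∠ADU = 81.60° ✓; |DU| = 12.00 ✓; ∠DUW = 93.80° ✓; |UW| = 8.500 ✓; ∠(UW, WT) = 90.00° ✓; |WT| = 21.30 ✗.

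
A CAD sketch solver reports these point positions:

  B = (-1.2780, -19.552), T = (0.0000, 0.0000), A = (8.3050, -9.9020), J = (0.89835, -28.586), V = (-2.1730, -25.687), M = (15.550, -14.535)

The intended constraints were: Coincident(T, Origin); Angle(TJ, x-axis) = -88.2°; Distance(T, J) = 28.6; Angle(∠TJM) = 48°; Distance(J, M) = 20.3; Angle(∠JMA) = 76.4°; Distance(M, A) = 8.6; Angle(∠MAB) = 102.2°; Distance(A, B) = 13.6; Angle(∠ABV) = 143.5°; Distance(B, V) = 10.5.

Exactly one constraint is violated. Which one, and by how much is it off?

Distance(B, V) = 10.5 — off by 4.30.

T = (0.00, 0.00) ✓; TJ at -88.20° ✓; |TJ| = 28.60 ✓; ∠TJM = 48.00° ✓; |JM| = 20.30 ✓; ∠JMA = 76.40° ✓; |MA| = 8.600 ✓; ∠MAB = 102.2° ✓; |AB| = 13.60 ✓; ∠ABV = 143.5° ✓; |BV| = 6.200 ✗.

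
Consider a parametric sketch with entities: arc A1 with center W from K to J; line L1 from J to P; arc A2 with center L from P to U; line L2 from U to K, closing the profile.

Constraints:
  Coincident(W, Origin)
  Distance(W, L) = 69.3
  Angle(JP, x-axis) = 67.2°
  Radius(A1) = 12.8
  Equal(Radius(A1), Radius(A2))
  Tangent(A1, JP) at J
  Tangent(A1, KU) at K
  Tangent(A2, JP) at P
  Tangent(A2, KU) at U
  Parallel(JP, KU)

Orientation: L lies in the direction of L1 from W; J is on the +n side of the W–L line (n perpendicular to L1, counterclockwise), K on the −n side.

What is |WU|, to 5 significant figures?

70.472

Tangency of A1 to both parallel lines with radius 12.8 puts J and K at W ± 12.8·n: J = (-11.800, 4.9602), K = (11.800, -4.9602). Equal radii place P and U the same way about L: P = L + 12.8·n = (15.055, 68.845), U = L − 12.8·n = (38.655, 58.925). Then |WU| = |U − W| = 70.472.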